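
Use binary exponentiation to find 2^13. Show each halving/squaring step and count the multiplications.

Computing 2^13 by squaring (build up from 2^1; each line after the first costs one multiplication):

2^1 = 2
2^2 = (2^1)^2 = 2^2 = 4
2^3 = 2 * 2^2 = 2 * 4 = 8
2^6 = (2^3)^2 = 8^2 = 64
2^12 = (2^6)^2 = 64^2 = 4096
2^13 = 2 * 2^12 = 2 * 4096 = 8192

Result: 8192
Multiplications needed: 5 (5 lines after 2^1)

2^13 = 8192. Using exponentiation by squaring, this requires 5 multiplications. The key idea: if the exponent is even, square the half-power; if odd, multiply by the base once.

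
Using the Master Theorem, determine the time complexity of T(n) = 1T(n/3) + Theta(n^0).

Master Theorem for T(n) = 1T(n/3) + O(n^0):

a = 1, b = 3, c = 0
log_b(a) = log_3(1) = 0.0000

Case 2: c = 0 = log_3(1) = 0.0000
T(n) = O(n^0 log n) = O(log n)

For T(n) = 1T(n/3) + O(n^0): log_3(1) = 0.0000. This is Case 2 of the Master Theorem (c = log_b(a), equal work at all levels), giving O(log n).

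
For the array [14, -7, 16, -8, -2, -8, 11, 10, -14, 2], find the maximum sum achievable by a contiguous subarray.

Using Kadane's algorithm on [14, -7, 16, -8, -2, -8, 11, 10, -14, 2]:

Scanning through the array:
Position 1 (value -7): max_ending_here = 7, max_so_far = 14
Position 2 (value 16): max_ending_here = 23, max_so_far = 23
Position 3 (value -8): max_ending_here = 15, max_so_far = 23
Position 4 (value -2): max_ending_here = 13, max_so_far = 23
Position 5 (value -8): max_ending_here = 5, max_so_far = 23
Position 6 (value 11): max_ending_here = 16, max_so_far = 23
Position 7 (value 10): max_ending_here = 26, max_so_far = 26
Position 8 (value -14): max_ending_here = 12, max_so_far = 26
Position 9 (value 2): max_ending_here = 14, max_so_far = 26

Maximum subarray: [14, -7, 16, -8, -2, -8, 11, 10]
Maximum sum: 26

The maximum subarray is [14, -7, 16, -8, -2, -8, 11, 10] with sum 26. This subarray runs from index 0 to index 7.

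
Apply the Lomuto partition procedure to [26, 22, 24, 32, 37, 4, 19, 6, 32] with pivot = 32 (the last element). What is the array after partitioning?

Lomuto partition with pivot = 32:

Initial array: [26, 22, 24, 32, 37, 4, 19, 6, 32]

arr[0]=26 <= 32: swap with position 0, array becomes [26, 22, 24, 32, 37, 4, 19, 6, 32]
arr[1]=22 <= 32: swap with position 1, array becomes [26, 22, 24, 32, 37, 4, 19, 6, 32]
arr[2]=24 <= 32: swap with position 2, array becomes [26, 22, 24, 32, 37, 4, 19, 6, 32]
arr[3]=32 <= 32: swap with position 3, array becomes [26, 22, 24, 32, 37, 4, 19, 6, 32]
arr[4]=37 > 32: no swap
arr[5]=4 <= 32: swap with position 4, array becomes [26, 22, 24, 32, 4, 37, 19, 6, 32]
arr[6]=19 <= 32: swap with position 5, array becomes [26, 22, 24, 32, 4, 19, 37, 6, 32]
arr[7]=6 <= 32: swap with position 6, array becomes [26, 22, 24, 32, 4, 19, 6, 37, 32]

Place pivot at position 7: [26, 22, 24, 32, 4, 19, 6, 32, 37]
Pivot position: 7

After partitioning with pivot 32, the array becomes [26, 22, 24, 32, 4, 19, 6, 32, 37]. The pivot is placed at index 7. All elements to the left of the pivot are <= 32, and all elements to the right are > 32.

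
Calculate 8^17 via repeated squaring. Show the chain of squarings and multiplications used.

Computing 8^17 by squaring (build up from 8^1; each line after the first costs one multiplication):

8^1 = 8
8^2 = (8^1)^2 = 8^2 = 64
8^4 = (8^2)^2 = 64^2 = 4096
8^8 = (8^4)^2 = 4096^2 = 16777216
8^16 = (8^8)^2 = 16777216^2 = 281474976710656
8^17 = 8 * 8^16 = 8 * 281474976710656 = 2251799813685248

Result: 2251799813685248
Multiplications needed: 5 (5 lines after 8^1)

8^17 = 2251799813685248. Using exponentiation by squaring, this requires 5 multiplications. The key idea: if the exponent is even, square the half-power; if odd, multiply by the base once.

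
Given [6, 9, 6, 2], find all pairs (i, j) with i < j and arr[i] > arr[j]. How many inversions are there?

Finding inversions in [6, 9, 6, 2]:

(0, 3): arr[0]=6 > arr[3]=2
(1, 2): arr[1]=9 > arr[2]=6
(1, 3): arr[1]=9 > arr[3]=2
(2, 3): arr[2]=6 > arr[3]=2

Total inversions: 4

The array has 4 inversion(s): (0,3), (1,2), (1,3), (2,3). Each pair (i,j) satisfies i < j and arr[i] > arr[j].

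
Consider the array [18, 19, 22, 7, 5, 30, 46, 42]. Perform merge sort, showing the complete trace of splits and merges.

Merge sort trace:

Split: [18, 19, 22, 7, 5, 30, 46, 42] -> [18, 19, 22, 7] and [5, 30, 46, 42]
  Split: [18, 19, 22, 7] -> [18, 19] and [22, 7]
    Split: [18, 19] -> [18] and [19]
    Merge: [18] + [19] -> [18, 19]
    Split: [22, 7] -> [22] and [7]
    Merge: [22] + [7] -> [7, 22]
  Merge: [18, 19] + [7, 22] -> [7, 18, 19, 22]
  Split: [5, 30, 46, 42] -> [5, 30] and [46, 42]
    Split: [5, 30] -> [5] and [30]
    Merge: [5] + [30] -> [5, 30]
    Split: [46, 42] -> [46] and [42]
    Merge: [46] + [42] -> [42, 46]
  Merge: [5, 30] + [42, 46] -> [5, 30, 42, 46]
Merge: [7, 18, 19, 22] + [5, 30, 42, 46] -> [5, 7, 18, 19, 22, 30, 42, 46]

Final sorted array: [5, 7, 18, 19, 22, 30, 42, 46]

The merge sort proceeds by recursively splitting the array and merging sorted halves.
After all merges, the sorted array is [5, 7, 18, 19, 22, 30, 42, 46].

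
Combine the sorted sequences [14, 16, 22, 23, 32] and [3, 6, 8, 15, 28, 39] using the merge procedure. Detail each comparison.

Merging process:

Compare 14 vs 3: take 3 from right. Merged: [3]
Compare 14 vs 6: take 6 from right. Merged: [3, 6]
Compare 14 vs 8: take 8 from right. Merged: [3, 6, 8]
Compare 14 vs 15: take 14 from left. Merged: [3, 6, 8, 14]
Compare 16 vs 15: take 15 from right. Merged: [3, 6, 8, 14, 15]
Compare 16 vs 28: take 16 from left. Merged: [3, 6, 8, 14, 15, 16]
Compare 22 vs 28: take 22 from left. Merged: [3, 6, 8, 14, 15, 16, 22]
Compare 23 vs 28: take 23 from left. Merged: [3, 6, 8, 14, 15, 16, 22, 23]
Compare 32 vs 28: take 28 from right. Merged: [3, 6, 8, 14, 15, 16, 22, 23, 28]
Compare 32 vs 39: take 32 from left. Merged: [3, 6, 8, 14, 15, 16, 22, 23, 28, 32]
Append remaining from right: [39]. Merged: [3, 6, 8, 14, 15, 16, 22, 23, 28, 32, 39]

Final merged array: [3, 6, 8, 14, 15, 16, 22, 23, 28, 32, 39]
Total comparisons: 10

The merged array is [3, 6, 8, 14, 15, 16, 22, 23, 28, 32, 39], requiring 10 comparisons. The merge step runs in O(n) time where n is the total number of elements.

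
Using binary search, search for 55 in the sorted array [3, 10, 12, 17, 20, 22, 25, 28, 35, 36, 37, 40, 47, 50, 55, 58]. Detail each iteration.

Binary search for 55 in [3, 10, 12, 17, 20, 22, 25, 28, 35, 36, 37, 40, 47, 50, 55, 58]:

lo=0, hi=15, mid=7, arr[mid]=28 -> 28 < 55, search right half
lo=8, hi=15, mid=11, arr[mid]=40 -> 40 < 55, search right half
lo=12, hi=15, mid=13, arr[mid]=50 -> 50 < 55, search right half
lo=14, hi=15, mid=14, arr[mid]=55 -> Found target at index 14!

Binary search finds 55 at index 14 after 4 comparisons. The search repeatedly halves the search space by comparing with the middle element.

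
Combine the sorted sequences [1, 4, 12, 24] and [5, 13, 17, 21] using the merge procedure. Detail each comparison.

Merging process:

Compare 1 vs 5: take 1 from left. Merged: [1]
Compare 4 vs 5: take 4 from left. Merged: [1, 4]
Compare 12 vs 5: take 5 from right. Merged: [1, 4, 5]
Compare 12 vs 13: take 12 from left. Merged: [1, 4, 5, 12]
Compare 24 vs 13: take 13 from right. Merged: [1, 4, 5, 12, 13]
Compare 24 vs 17: take 17 from right. Merged: [1, 4, 5, 12, 13, 17]
Compare 24 vs 21: take 21 from right. Merged: [1, 4, 5, 12, 13, 17, 21]
Append remaining from left: [24]. Merged: [1, 4, 5, 12, 13, 17, 21, 24]

Final merged array: [1, 4, 5, 12, 13, 17, 21, 24]
Total comparisons: 7

The merged array is [1, 4, 5, 12, 13, 17, 21, 24], requiring 7 comparisons. The merge step runs in O(n) time where n is the total number of elements.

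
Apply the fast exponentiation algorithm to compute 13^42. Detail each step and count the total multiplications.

Computing 13^42 by squaring (build up from 13^1; each line after the first costs one multiplication):

13^1 = 13
13^2 = (13^1)^2 = 13^2 = 169
13^4 = (13^2)^2 = 169^2 = 28561
13^5 = 13 * 13^4 = 13 * 28561 = 371293
13^10 = (13^5)^2 = 371293^2 = 137858491849
13^20 = (13^10)^2 = 137858491849^2 = 19004963774880799438801
13^21 = 13 * 13^20 = 13 * 19004963774880799438801 = 247064529073450392704413
13^42 = (13^21)^2 = 247064529073450392704413^2 = 61040881526285814362156628321386486455989674569

Result: 61040881526285814362156628321386486455989674569
Multiplications needed: 7 (7 lines after 13^1)

13^42 = 61040881526285814362156628321386486455989674569. Using exponentiation by squaring, this requires 7 multiplications. The key idea: if the exponent is even, square the half-power; if odd, multiply by the base once.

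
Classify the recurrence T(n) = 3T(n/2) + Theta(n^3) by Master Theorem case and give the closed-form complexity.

Master Theorem for T(n) = 3T(n/2) + O(n^3):

a = 3, b = 2, c = 3
log_b(a) = log_2(3) = 1.5850

Case 3: c = 3 > log_2(3) = 1.5850
T(n) = O(n^3) = O(n^3)

For T(n) = 3T(n/2) + O(n^3): log_2(3) = 1.5850. This is Case 3 of the Master Theorem (c > log_b(a), work dominated by root), giving O(n^3).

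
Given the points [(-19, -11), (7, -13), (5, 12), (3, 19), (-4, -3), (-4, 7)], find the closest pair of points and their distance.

Computing all pairwise distances among 6 points:

d((-19, -11), (7, -13)) = 26.0768
d((-19, -11), (5, 12)) = 33.2415
d((-19, -11), (3, 19)) = 37.2022
d((-19, -11), (-4, -3)) = 17.0
d((-19, -11), (-4, 7)) = 23.4307
d((7, -13), (5, 12)) = 25.0799
d((7, -13), (3, 19)) = 32.249
d((7, -13), (-4, -3)) = 14.8661
d((7, -13), (-4, 7)) = 22.8254
d((5, 12), (3, 19)) = 7.2801 <-- minimum
d((5, 12), (-4, -3)) = 17.4929
d((5, 12), (-4, 7)) = 10.2956
d((3, 19), (-4, -3)) = 23.0868
d((3, 19), (-4, 7)) = 13.8924
d((-4, -3), (-4, 7)) = 10.0

Closest pair: (5, 12) and (3, 19) with distance 7.2801

The closest pair is (5, 12) and (3, 19) with Euclidean distance 7.2801. For 6 points, brute-force pairwise comparison is shown above. For large n, the divide-and-conquer algorithm (sort by x, recurse on halves, check the dividing strip) achieves O(n log n).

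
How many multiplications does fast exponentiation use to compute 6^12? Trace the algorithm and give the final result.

Computing 6^12 by squaring (build up from 6^1; each line after the first costs one multiplication):

6^1 = 6
6^2 = (6^1)^2 = 6^2 = 36
6^3 = 6 * 6^2 = 6 * 36 = 216
6^6 = (6^3)^2 = 216^2 = 46656
6^12 = (6^6)^2 = 46656^2 = 2176782336

Result: 2176782336
Multiplications needed: 4 (4 lines after 6^1)

6^12 = 2176782336. Using exponentiation by squaring, this requires 4 multiplications. The key idea: if the exponent is even, square the half-power; if odd, multiply by the base once.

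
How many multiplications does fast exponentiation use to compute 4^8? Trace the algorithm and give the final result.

Computing 4^8 by squaring (build up from 4^1; each line after the first costs one multiplication):

4^1 = 4
4^2 = (4^1)^2 = 4^2 = 16
4^4 = (4^2)^2 = 16^2 = 256
4^8 = (4^4)^2 = 256^2 = 65536

Result: 65536
Multiplications needed: 3 (3 lines after 4^1)

4^8 = 65536. Using exponentiation by squaring, this requires 3 multiplications. The key idea: if the exponent is even, square the half-power; if odd, multiply by the base once.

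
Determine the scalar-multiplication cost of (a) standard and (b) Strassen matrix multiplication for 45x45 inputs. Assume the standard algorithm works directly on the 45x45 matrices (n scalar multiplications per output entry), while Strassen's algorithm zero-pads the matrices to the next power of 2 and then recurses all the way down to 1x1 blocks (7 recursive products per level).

Matrix multiplication for 45x45 matrices:

Strassen's algorithm requires power-of-2 dimensions. Pad 45x45 to 64x64 (next power of 2).

Standard algorithm: 45^3 = 91125 multiplications
Strassen's algorithm: 7^(log2(64)) = 7^6 = 117649 multiplications
Difference: 91125 - 117649 = -26524 (Strassen uses MORE here due to padding overhead — for small or just-over-power-of-2 n, padding can outweigh the per-level savings)

Standard: 91125 multiplications (45^3). Strassen: 117649 multiplications (7^6, after padding to 64x64). Strassen reduces 8 recursive multiplications to 7 at each level.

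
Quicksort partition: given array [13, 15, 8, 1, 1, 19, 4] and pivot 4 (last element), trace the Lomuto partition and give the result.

Lomuto partition with pivot = 4:

Initial array: [13, 15, 8, 1, 1, 19, 4]

arr[0]=13 > 4: no swap
arr[1]=15 > 4: no swap
arr[2]=8 > 4: no swap
arr[3]=1 <= 4: swap with position 0, array becomes [1, 15, 8, 13, 1, 19, 4]
arr[4]=1 <= 4: swap with position 1, array becomes [1, 1, 8, 13, 15, 19, 4]
arr[5]=19 > 4: no swap

Place pivot at position 2: [1, 1, 4, 13, 15, 19, 8]
Pivot position: 2

After partitioning with pivot 4, the array becomes [1, 1, 4, 13, 15, 19, 8]. The pivot is placed at index 2. All elements to the left of the pivot are <= 4, and all elements to the right are > 4.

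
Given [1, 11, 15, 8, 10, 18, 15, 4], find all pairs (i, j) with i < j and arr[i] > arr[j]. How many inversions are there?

Finding inversions in [1, 11, 15, 8, 10, 18, 15, 4]:

(1, 3): arr[1]=11 > arr[3]=8
(1, 4): arr[1]=11 > arr[4]=10
(1, 7): arr[1]=11 > arr[7]=4
(2, 3): arr[2]=15 > arr[3]=8
(2, 4): arr[2]=15 > arr[4]=10
(2, 7): arr[2]=15 > arr[7]=4
(3, 7): arr[3]=8 > arr[7]=4
(4, 7): arr[4]=10 > arr[7]=4
(5, 6): arr[5]=18 > arr[6]=15
(5, 7): arr[5]=18 > arr[7]=4
(6, 7): arr[6]=15 > arr[7]=4

Total inversions: 11

The array has 11 inversion(s): (1,3), (1,4), (1,7), (2,3), (2,4), (2,7), (3,7), (4,7), (5,6), (5,7), (6,7). Each pair (i,j) satisfies i < j and arr[i] > arr[j].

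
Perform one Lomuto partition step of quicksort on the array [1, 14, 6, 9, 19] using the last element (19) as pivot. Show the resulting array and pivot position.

Lomuto partition with pivot = 19:

Initial array: [1, 14, 6, 9, 19]

arr[0]=1 <= 19: swap with position 0, array becomes [1, 14, 6, 9, 19]
arr[1]=14 <= 19: swap with position 1, array becomes [1, 14, 6, 9, 19]
arr[2]=6 <= 19: swap with position 2, array becomes [1, 14, 6, 9, 19]
arr[3]=9 <= 19: swap with position 3, array becomes [1, 14, 6, 9, 19]

Place pivot at position 4: [1, 14, 6, 9, 19]
Pivot position: 4

After partitioning with pivot 19, the array becomes [1, 14, 6, 9, 19]. The pivot is placed at index 4. All elements to the left of the pivot are <= 19, and all elements to the right are > 19.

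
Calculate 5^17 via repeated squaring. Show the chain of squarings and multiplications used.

Computing 5^17 by squaring (build up from 5^1; each line after the first costs one multiplication):

5^1 = 5
5^2 = (5^1)^2 = 5^2 = 25
5^4 = (5^2)^2 = 25^2 = 625
5^8 = (5^4)^2 = 625^2 = 390625
5^16 = (5^8)^2 = 390625^2 = 152587890625
5^17 = 5 * 5^16 = 5 * 152587890625 = 762939453125

Result: 762939453125
Multiplications needed: 5 (5 lines after 5^1)

5^17 = 762939453125. Using exponentiation by squaring, this requires 5 multiplications. The key idea: if the exponent is even, square the half-power; if odd, multiply by the base once.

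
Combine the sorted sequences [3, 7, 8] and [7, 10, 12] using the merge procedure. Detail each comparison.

Merging process:

Compare 3 vs 7: take 3 from left. Merged: [3]
Compare 7 vs 7: take 7 from left. Merged: [3, 7]
Compare 8 vs 7: take 7 from right. Merged: [3, 7, 7]
Compare 8 vs 10: take 8 from left. Merged: [3, 7, 7, 8]
Append remaining from right: [10, 12]. Merged: [3, 7, 7, 8, 10, 12]

Final merged array: [3, 7, 7, 8, 10, 12]
Total comparisons: 4

The merged array is [3, 7, 7, 8, 10, 12], requiring 4 comparisons. The merge step runs in O(n) time where n is the total number of elements.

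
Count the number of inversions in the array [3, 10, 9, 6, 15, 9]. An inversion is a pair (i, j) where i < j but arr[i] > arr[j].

Finding inversions in [3, 10, 9, 6, 15, 9]:

(1, 2): arr[1]=10 > arr[2]=9
(1, 3): arr[1]=10 > arr[3]=6
(1, 5): arr[1]=10 > arr[5]=9
(2, 3): arr[2]=9 > arr[3]=6
(4, 5): arr[4]=15 > arr[5]=9

Total inversions: 5

The array has 5 inversion(s): (1,2), (1,3), (1,5), (2,3), (4,5). Each pair (i,j) satisfies i < j and arr[i] > arr[j].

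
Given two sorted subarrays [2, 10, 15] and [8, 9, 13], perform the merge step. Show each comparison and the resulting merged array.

Merging process:

Compare 2 vs 8: take 2 from left. Merged: [2]
Compare 10 vs 8: take 8 from right. Merged: [2, 8]
Compare 10 vs 9: take 9 from right. Merged: [2, 8, 9]
Compare 10 vs 13: take 10 from left. Merged: [2, 8, 9, 10]
Compare 15 vs 13: take 13 from right. Merged: [2, 8, 9, 10, 13]
Append remaining from left: [15]. Merged: [2, 8, 9, 10, 13, 15]

Final merged array: [2, 8, 9, 10, 13, 15]
Total comparisons: 5

The merged array is [2, 8, 9, 10, 13, 15], requiring 5 comparisons. The merge step runs in O(n) time where n is the total number of elements.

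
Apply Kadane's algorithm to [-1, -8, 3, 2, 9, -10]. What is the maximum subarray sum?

Using Kadane's algorithm on [-1, -8, 3, 2, 9, -10]:

Scanning through the array:
Position 1 (value -8): max_ending_here = -8, max_so_far = -1
Position 2 (value 3): max_ending_here = 3, max_so_far = 3
Position 3 (value 2): max_ending_here = 5, max_so_far = 5
Position 4 (value 9): max_ending_here = 14, max_so_far = 14
Position 5 (value -10): max_ending_here = 4, max_so_far = 14

Maximum subarray: [3, 2, 9]
Maximum sum: 14

The maximum subarray is [3, 2, 9] with sum 14. This subarray runs from index 2 to index 4.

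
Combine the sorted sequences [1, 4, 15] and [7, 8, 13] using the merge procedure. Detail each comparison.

Merging process:

Compare 1 vs 7: take 1 from left. Merged: [1]
Compare 4 vs 7: take 4 from left. Merged: [1, 4]
Compare 15 vs 7: take 7 from right. Merged: [1, 4, 7]
Compare 15 vs 8: take 8 from right. Merged: [1, 4, 7, 8]
Compare 15 vs 13: take 13 from right. Merged: [1, 4, 7, 8, 13]
Append remaining from left: [15]. Merged: [1, 4, 7, 8, 13, 15]

Final merged array: [1, 4, 7, 8, 13, 15]
Total comparisons: 5

The merged array is [1, 4, 7, 8, 13, 15], requiring 5 comparisons. The merge step runs in O(n) time where n is the total number of elements.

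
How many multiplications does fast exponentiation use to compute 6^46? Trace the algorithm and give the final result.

Computing 6^46 by squaring (build up from 6^1; each line after the first costs one multiplication):

6^1 = 6
6^2 = (6^1)^2 = 6^2 = 36
6^4 = (6^2)^2 = 36^2 = 1296
6^5 = 6 * 6^4 = 6 * 1296 = 7776
6^10 = (6^5)^2 = 7776^2 = 60466176
6^11 = 6 * 6^10 = 6 * 60466176 = 362797056
6^22 = (6^11)^2 = 362797056^2 = 131621703842267136
6^23 = 6 * 6^22 = 6 * 131621703842267136 = 789730223053602816
6^46 = (6^23)^2 = 789730223053602816^2 = 623673825204293256669089197883129856

Result: 623673825204293256669089197883129856
Multiplications needed: 8 (8 lines after 6^1)

6^46 = 623673825204293256669089197883129856. Using exponentiation by squaring, this requires 8 multiplications. The key idea: if the exponent is even, square the half-power; if odd, multiply by the base once.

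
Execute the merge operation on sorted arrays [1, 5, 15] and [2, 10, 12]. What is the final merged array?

Merging process:

Compare 1 vs 2: take 1 from left. Merged: [1]
Compare 5 vs 2: take 2 from right. Merged: [1, 2]
Compare 5 vs 10: take 5 from left. Merged: [1, 2, 5]
Compare 15 vs 10: take 10 from right. Merged: [1, 2, 5, 10]
Compare 15 vs 12: take 12 from right. Merged: [1, 2, 5, 10, 12]
Append remaining from left: [15]. Merged: [1, 2, 5, 10, 12, 15]

Final merged array: [1, 2, 5, 10, 12, 15]
Total comparisons: 5

The merged array is [1, 2, 5, 10, 12, 15], requiring 5 comparisons. The merge step runs in O(n) time where n is the total number of elements.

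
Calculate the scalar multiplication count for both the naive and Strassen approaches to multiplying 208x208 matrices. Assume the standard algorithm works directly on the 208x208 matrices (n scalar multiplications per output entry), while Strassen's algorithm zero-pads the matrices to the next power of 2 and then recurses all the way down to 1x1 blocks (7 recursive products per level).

Matrix multiplication for 208x208 matrices:

Strassen's algorithm requires power-of-2 dimensions. Pad 208x208 to 256x256 (next power of 2).

Standard algorithm: 208^3 = 8998912 multiplications
Strassen's algorithm: 7^(log2(256)) = 7^8 = 5764801 multiplications
Savings: 8998912 - 5764801 = 3234111 multiplications

Standard: 8998912 multiplications (208^3). Strassen: 5764801 multiplications (7^8, after padding to 256x256). Strassen reduces 8 recursive multiplications to 7 at each level.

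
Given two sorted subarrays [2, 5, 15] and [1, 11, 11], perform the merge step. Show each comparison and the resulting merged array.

Merging process:

Compare 2 vs 1: take 1 from right. Merged: [1]
Compare 2 vs 11: take 2 from left. Merged: [1, 2]
Compare 5 vs 11: take 5 from left. Merged: [1, 2, 5]
Compare 15 vs 11: take 11 from right. Merged: [1, 2, 5, 11]
Compare 15 vs 11: take 11 from right. Merged: [1, 2, 5, 11, 11]
Append remaining from left: [15]. Merged: [1, 2, 5, 11, 11, 15]

Final merged array: [1, 2, 5, 11, 11, 15]
Total comparisons: 5

The merged array is [1, 2, 5, 11, 11, 15], requiring 5 comparisons. The merge step runs in O(n) time where n is the total number of elements.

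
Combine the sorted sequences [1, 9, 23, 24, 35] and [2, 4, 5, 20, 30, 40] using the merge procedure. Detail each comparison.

Merging process:

Compare 1 vs 2: take 1 from left. Merged: [1]
Compare 9 vs 2: take 2 from right. Merged: [1, 2]
Compare 9 vs 4: take 4 from right. Merged: [1, 2, 4]
Compare 9 vs 5: take 5 from right. Merged: [1, 2, 4, 5]
Compare 9 vs 20: take 9 from left. Merged: [1, 2, 4, 5, 9]
Compare 23 vs 20: take 20 from right. Merged: [1, 2, 4, 5, 9, 20]
Compare 23 vs 30: take 23 from left. Merged: [1, 2, 4, 5, 9, 20, 23]
Compare 24 vs 30: take 24 from left. Merged: [1, 2, 4, 5, 9, 20, 23, 24]
Compare 35 vs 30: take 30 from right. Merged: [1, 2, 4, 5, 9, 20, 23, 24, 30]
Compare 35 vs 40: take 35 from left. Merged: [1, 2, 4, 5, 9, 20, 23, 24, 30, 35]
Append remaining from right: [40]. Merged: [1, 2, 4, 5, 9, 20, 23, 24, 30, 35, 40]

Final merged array: [1, 2, 4, 5, 9, 20, 23, 24, 30, 35, 40]
Total comparisons: 10

The merged array is [1, 2, 4, 5, 9, 20, 23, 24, 30, 35, 40], requiring 10 comparisons. The merge step runs in O(n) time where n is the total number of elements.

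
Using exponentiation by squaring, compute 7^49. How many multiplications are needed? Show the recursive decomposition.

Computing 7^49 by squaring (build up from 7^1; each line after the first costs one multiplication):

7^1 = 7
7^2 = (7^1)^2 = 7^2 = 49
7^3 = 7 * 7^2 = 7 * 49 = 343
7^6 = (7^3)^2 = 343^2 = 117649
7^12 = (7^6)^2 = 117649^2 = 13841287201
7^24 = (7^12)^2 = 13841287201^2 = 191581231380566414401
7^48 = (7^24)^2 = 191581231380566414401^2 = 36703368217294125441230211032033660188801
7^49 = 7 * 7^48 = 7 * 36703368217294125441230211032033660188801 = 256923577521058878088611477224235621321607

Result: 256923577521058878088611477224235621321607
Multiplications needed: 7 (7 lines after 7^1)

7^49 = 256923577521058878088611477224235621321607. Using exponentiation by squaring, this requires 7 multiplications. The key idea: if the exponent is even, square the half-power; if odd, multiply by the base once.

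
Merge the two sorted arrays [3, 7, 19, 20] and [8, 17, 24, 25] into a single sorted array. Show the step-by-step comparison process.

Merging process:

Compare 3 vs 8: take 3 from left. Merged: [3]
Compare 7 vs 8: take 7 from left. Merged: [3, 7]
Compare 19 vs 8: take 8 from right. Merged: [3, 7, 8]
Compare 19 vs 17: take 17 from right. Merged: [3, 7, 8, 17]
Compare 19 vs 24: take 19 from left. Merged: [3, 7, 8, 17, 19]
Compare 20 vs 24: take 20 from left. Merged: [3, 7, 8, 17, 19, 20]
Append remaining from right: [24, 25]. Merged: [3, 7, 8, 17, 19, 20, 24, 25]

Final merged array: [3, 7, 8, 17, 19, 20, 24, 25]
Total comparisons: 6

The merged array is [3, 7, 8, 17, 19, 20, 24, 25], requiring 6 comparisons. The merge step runs in O(n) time where n is the total number of elements.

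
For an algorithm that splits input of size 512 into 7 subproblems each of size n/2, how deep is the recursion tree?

For divide and conquer with division factor 2:

Problem sizes at each level:
Level 0: 512
Level 1: 256
Level 2: 128
Level 3: 64
Level 4: 32
Level 5: 16
Level 6: 8
Level 7: 4
Level 8: 2
Level 9: 1

The root is level 0 and the size-1 base case is level 9 (the tree spans levels 0 through 9, i.e. 10 levels counting the root), so the depth is the number of divisions: log_2(512) = 9

The recursion tree depth is log_2(512) = 9. At each level, the problem size is divided by 2, so it takes 9 divisions to reduce to a base case of size 1. The algorithm makes 7 recursive calls at each level.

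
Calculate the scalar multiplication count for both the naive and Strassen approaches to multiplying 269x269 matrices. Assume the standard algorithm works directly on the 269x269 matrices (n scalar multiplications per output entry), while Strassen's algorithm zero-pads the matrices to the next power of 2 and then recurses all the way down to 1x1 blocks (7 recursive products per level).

Matrix multiplication for 269x269 matrices:

Strassen's algorithm requires power-of-2 dimensions. Pad 269x269 to 512x512 (next power of 2).

Standard algorithm: 269^3 = 19465109 multiplications
Strassen's algorithm: 7^(log2(512)) = 7^9 = 40353607 multiplications
Difference: 19465109 - 40353607 = -20888498 (Strassen uses MORE here due to padding overhead — for small or just-over-power-of-2 n, padding can outweigh the per-level savings)

Standard: 19465109 multiplications (269^3). Strassen: 40353607 multiplications (7^9, after padding to 512x512). Strassen reduces 8 recursive multiplications to 7 at each level.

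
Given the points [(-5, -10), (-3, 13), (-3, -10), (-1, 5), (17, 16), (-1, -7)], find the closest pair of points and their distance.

Computing all pairwise distances among 6 points:

d((-5, -10), (-3, 13)) = 23.0868
d((-5, -10), (-3, -10)) = 2.0 <-- minimum
d((-5, -10), (-1, 5)) = 15.5242
d((-5, -10), (17, 16)) = 34.0588
d((-5, -10), (-1, -7)) = 5.0
d((-3, 13), (-3, -10)) = 23.0
d((-3, 13), (-1, 5)) = 8.2462
d((-3, 13), (17, 16)) = 20.2237
d((-3, 13), (-1, -7)) = 20.0998
d((-3, -10), (-1, 5)) = 15.1327
d((-3, -10), (17, 16)) = 32.8024
d((-3, -10), (-1, -7)) = 3.6056
d((-1, 5), (17, 16)) = 21.095
d((-1, 5), (-1, -7)) = 12.0
d((17, 16), (-1, -7)) = 29.2062

Closest pair: (-5, -10) and (-3, -10) with distance 2.0

The closest pair is (-5, -10) and (-3, -10) with Euclidean distance 2.0. For 6 points, brute-force pairwise comparison is shown above. For large n, the divide-and-conquer algorithm (sort by x, recurse on halves, check the dividing strip) achieves O(n log n).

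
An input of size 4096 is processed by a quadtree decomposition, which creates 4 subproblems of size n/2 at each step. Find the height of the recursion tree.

For divide and conquer with division factor 2:

Problem sizes at each level:
Level 0: 4096
Level 1: 2048
Level 2: 1024
Level 3: 512
Level 4: 256
Level 5: 128
Level 6: 64
Level 7: 32
Level 8: 16
Level 9: 8
Level 10: 4
Level 11: 2
Level 12: 1

The root is level 0 and the size-1 base case is level 12 (the tree spans levels 0 through 12, i.e. 13 levels counting the root), so the depth is the number of divisions: log_2(4096) = 12

The recursion tree depth is log_2(4096) = 12. At each level, the problem size is divided by 2, so it takes 12 divisions to reduce to a base case of size 1. The algorithm makes 4 recursive calls at each level.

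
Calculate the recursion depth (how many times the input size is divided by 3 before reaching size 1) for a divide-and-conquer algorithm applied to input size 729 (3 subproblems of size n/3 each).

For divide and conquer with division factor 3:

Problem sizes at each level:
Level 0: 729
Level 1: 243
Level 2: 81
Level 3: 27
Level 4: 9
Level 5: 3
Level 6: 1

The root is level 0 and the size-1 base case is level 6 (the tree spans levels 0 through 6, i.e. 7 levels counting the root), so the depth is the number of divisions: log_3(729) = 6

The recursion tree depth is log_3(729) = 6. At each level, the problem size is divided by 3, so it takes 6 divisions to reduce to a base case of size 1. The algorithm makes 3 recursive calls at each level.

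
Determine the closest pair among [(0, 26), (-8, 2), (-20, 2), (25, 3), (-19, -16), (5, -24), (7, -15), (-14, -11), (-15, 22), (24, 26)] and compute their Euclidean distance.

Computing all pairwise distances among 10 points:

d((0, 26), (-8, 2)) = 25.2982
d((0, 26), (-20, 2)) = 31.241
d((0, 26), (25, 3)) = 33.9706
d((0, 26), (-19, -16)) = 46.0977
d((0, 26), (5, -24)) = 50.2494
d((0, 26), (7, -15)) = 41.5933
d((0, 26), (-14, -11)) = 39.5601
d((0, 26), (-15, 22)) = 15.5242
d((0, 26), (24, 26)) = 24.0
d((-8, 2), (-20, 2)) = 12.0
d((-8, 2), (25, 3)) = 33.0151
d((-8, 2), (-19, -16)) = 21.095
d((-8, 2), (5, -24)) = 29.0689
d((-8, 2), (7, -15)) = 22.6716
d((-8, 2), (-14, -11)) = 14.3178
d((-8, 2), (-15, 22)) = 21.1896
d((-8, 2), (24, 26)) = 40.0
d((-20, 2), (25, 3)) = 45.0111
d((-20, 2), (-19, -16)) = 18.0278
d((-20, 2), (5, -24)) = 36.0694
d((-20, 2), (7, -15)) = 31.9061
d((-20, 2), (-14, -11)) = 14.3178
d((-20, 2), (-15, 22)) = 20.6155
d((-20, 2), (24, 26)) = 50.1199
d((25, 3), (-19, -16)) = 47.927
d((25, 3), (5, -24)) = 33.6006
d((25, 3), (7, -15)) = 25.4558
d((25, 3), (-14, -11)) = 41.4367
d((25, 3), (-15, 22)) = 44.2832
d((25, 3), (24, 26)) = 23.0217
d((-19, -16), (5, -24)) = 25.2982
d((-19, -16), (7, -15)) = 26.0192
d((-19, -16), (-14, -11)) = 7.0711 <-- minimum
d((-19, -16), (-15, 22)) = 38.2099
d((-19, -16), (24, 26)) = 60.1082
d((5, -24), (7, -15)) = 9.2195
d((5, -24), (-14, -11)) = 23.0217
d((5, -24), (-15, 22)) = 50.1597
d((5, -24), (24, 26)) = 53.4883
d((7, -15), (-14, -11)) = 21.3776
d((7, -15), (-15, 22)) = 43.0465
d((7, -15), (24, 26)) = 44.3847
d((-14, -11), (-15, 22)) = 33.0151
d((-14, -11), (24, 26)) = 53.0377
d((-15, 22), (24, 26)) = 39.2046

Closest pair: (-19, -16) and (-14, -11) with distance 7.0711

The closest pair is (-19, -16) and (-14, -11) with Euclidean distance 7.0711. For 10 points, brute-force pairwise comparison is shown above. For large n, the divide-and-conquer algorithm (sort by x, recurse on halves, check the dividing strip) achieves O(n log n).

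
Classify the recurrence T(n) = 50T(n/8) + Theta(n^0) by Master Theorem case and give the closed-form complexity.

Master Theorem for T(n) = 50T(n/8) + O(n^0):

a = 50, b = 8, c = 0
log_b(a) = log_8(50) = 1.8813

Case 1: c = 0 < log_8(50) = 1.8813
T(n) = O(n^(log_8 50))

For T(n) = 50T(n/8) + O(n^0): log_8(50) = 1.8813. This is Case 1 of the Master Theorem (c < log_b(a), work dominated by leaves), giving O(n^(log_8 50)).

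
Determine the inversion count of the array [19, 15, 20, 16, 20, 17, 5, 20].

Finding inversions in [19, 15, 20, 16, 20, 17, 5, 20]:

(0, 1): arr[0]=19 > arr[1]=15
(0, 3): arr[0]=19 > arr[3]=16
(0, 5): arr[0]=19 > arr[5]=17
(0, 6): arr[0]=19 > arr[6]=5
(1, 6): arr[1]=15 > arr[6]=5
(2, 3): arr[2]=20 > arr[3]=16
(2, 5): arr[2]=20 > arr[5]=17
(2, 6): arr[2]=20 > arr[6]=5
(3, 6): arr[3]=16 > arr[6]=5
(4, 5): arr[4]=20 > arr[5]=17
(4, 6): arr[4]=20 > arr[6]=5
(5, 6): arr[5]=17 > arr[6]=5

Total inversions: 12

The array has 12 inversion(s): (0,1), (0,3), (0,5), (0,6), (1,6), (2,3), (2,5), (2,6), (3,6), (4,5), (4,6), (5,6). Each pair (i,j) satisfies i < j and arr[i] > arr[j].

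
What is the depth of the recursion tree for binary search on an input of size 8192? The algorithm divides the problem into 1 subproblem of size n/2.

For divide and conquer with division factor 2:

Problem sizes at each level:
Level 0: 8192
Level 1: 4096
Level 2: 2048
Level 3: 1024
Level 4: 512
Level 5: 256
Level 6: 128
Level 7: 64
Level 8: 32
Level 9: 16
Level 10: 8
Level 11: 4
Level 12: 2
Level 13: 1

The root is level 0 and the size-1 base case is level 13 (the tree spans levels 0 through 13, i.e. 14 levels counting the root), so the depth is the number of divisions: log_2(8192) = 13

The recursion tree depth is log_2(8192) = 13. At each level, the problem size is divided by 2, so it takes 13 divisions to reduce to a base case of size 1. The algorithm makes 1 recursive call at each level.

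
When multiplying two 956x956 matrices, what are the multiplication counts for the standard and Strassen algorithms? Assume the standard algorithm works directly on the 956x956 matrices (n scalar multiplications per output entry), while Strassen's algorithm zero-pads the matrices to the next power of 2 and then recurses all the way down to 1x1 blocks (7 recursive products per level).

Matrix multiplication for 956x956 matrices:

Strassen's algorithm requires power-of-2 dimensions. Pad 956x956 to 1024x1024 (next power of 2).

Standard algorithm: 956^3 = 873722816 multiplications
Strassen's algorithm: 7^(log2(1024)) = 7^10 = 282475249 multiplications
Savings: 873722816 - 282475249 = 591247567 multiplications

Standard: 873722816 multiplications (956^3). Strassen: 282475249 multiplications (7^10, after padding to 1024x1024). Strassen reduces 8 recursive multiplications to 7 at each level.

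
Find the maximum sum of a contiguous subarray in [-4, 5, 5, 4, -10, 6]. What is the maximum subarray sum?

Using Kadane's algorithm on [-4, 5, 5, 4, -10, 6]:

Scanning through the array:
Position 1 (value 5): max_ending_here = 5, max_so_far = 5
Position 2 (value 5): max_ending_here = 10, max_so_far = 10
Position 3 (value 4): max_ending_here = 14, max_so_far = 14
Position 4 (value -10): max_ending_here = 4, max_so_far = 14
Position 5 (value 6): max_ending_here = 10, max_so_far = 14

Maximum subarray: [5, 5, 4]
Maximum sum: 14

The maximum subarray is [5, 5, 4] with sum 14. This subarray runs from index 1 to index 3.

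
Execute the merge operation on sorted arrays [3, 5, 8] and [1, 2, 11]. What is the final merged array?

Merging process:

Compare 3 vs 1: take 1 from right. Merged: [1]
Compare 3 vs 2: take 2 from right. Merged: [1, 2]
Compare 3 vs 11: take 3 from left. Merged: [1, 2, 3]
Compare 5 vs 11: take 5 from left. Merged: [1, 2, 3, 5]
Compare 8 vs 11: take 8 from left. Merged: [1, 2, 3, 5, 8]
Append remaining from right: [11]. Merged: [1, 2, 3, 5, 8, 11]

Final merged array: [1, 2, 3, 5, 8, 11]
Total comparisons: 5

The merged array is [1, 2, 3, 5, 8, 11], requiring 5 comparisons. The merge step runs in O(n) time where n is the total number of elements.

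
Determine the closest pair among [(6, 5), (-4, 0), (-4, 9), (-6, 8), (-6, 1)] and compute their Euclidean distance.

Computing all pairwise distances among 5 points:

d((6, 5), (-4, 0)) = 11.1803
d((6, 5), (-4, 9)) = 10.7703
d((6, 5), (-6, 8)) = 12.3693
d((6, 5), (-6, 1)) = 12.6491
d((-4, 0), (-4, 9)) = 9.0
d((-4, 0), (-6, 8)) = 8.2462
d((-4, 0), (-6, 1)) = 2.2361 <-- minimum
d((-4, 9), (-6, 8)) = 2.2361 <-- minimum
d((-4, 9), (-6, 1)) = 8.2462
d((-6, 8), (-6, 1)) = 7.0

Minimum distance: 2.2361 (tie among 2 pairs: (-4, 0) and (-6, 1); (-4, 9) and (-6, 8))

The minimum Euclidean distance is 2.2361. There is a tie: 2 pairs achieve this minimum — (-4, 0) and (-6, 1); (-4, 9) and (-6, 8). Any of these is a valid closest pair. For 5 points, brute-force pairwise comparison is shown above. For large n, the divide-and-conquer algorithm (sort by x, recurse on halves, check the dividing strip) achieves O(n log n).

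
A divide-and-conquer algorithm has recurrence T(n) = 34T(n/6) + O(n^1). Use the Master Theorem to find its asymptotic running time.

Master Theorem for T(n) = 34T(n/6) + O(n^1):

a = 34, b = 6, c = 1
log_b(a) = log_6(34) = 1.9681

Case 1: c = 1 < log_6(34) = 1.9681
T(n) = O(n^(log_6 34))

For T(n) = 34T(n/6) + O(n^1): log_6(34) = 1.9681. This is Case 1 of the Master Theorem (c < log_b(a), work dominated by leaves), giving O(n^(log_6 34)).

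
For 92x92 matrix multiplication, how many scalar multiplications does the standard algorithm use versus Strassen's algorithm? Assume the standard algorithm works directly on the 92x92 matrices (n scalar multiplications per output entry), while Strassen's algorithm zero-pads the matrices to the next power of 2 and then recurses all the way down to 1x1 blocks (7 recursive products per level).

Matrix multiplication for 92x92 matrices:

Strassen's algorithm requires power-of-2 dimensions. Pad 92x92 to 128x128 (next power of 2).

Standard algorithm: 92^3 = 778688 multiplications
Strassen's algorithm: 7^(log2(128)) = 7^7 = 823543 multiplications
Difference: 778688 - 823543 = -44855 (Strassen uses MORE here due to padding overhead — for small or just-over-power-of-2 n, padding can outweigh the per-level savings)

Standard: 778688 multiplications (92^3). Strassen: 823543 multiplications (7^7, after padding to 128x128). Strassen reduces 8 recursive multiplications to 7 at each level.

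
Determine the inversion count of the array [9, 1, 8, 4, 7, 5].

Finding inversions in [9, 1, 8, 4, 7, 5]:

(0, 1): arr[0]=9 > arr[1]=1
(0, 2): arr[0]=9 > arr[2]=8
(0, 3): arr[0]=9 > arr[3]=4
(0, 4): arr[0]=9 > arr[4]=7
(0, 5): arr[0]=9 > arr[5]=5
(2, 3): arr[2]=8 > arr[3]=4
(2, 4): arr[2]=8 > arr[4]=7
(2, 5): arr[2]=8 > arr[5]=5
(4, 5): arr[4]=7 > arr[5]=5

Total inversions: 9

The array has 9 inversion(s): (0,1), (0,2), (0,3), (0,4), (0,5), (2,3), (2,4), (2,5), (4,5). Each pair (i,j) satisfies i < j and arr[i] > arr[j].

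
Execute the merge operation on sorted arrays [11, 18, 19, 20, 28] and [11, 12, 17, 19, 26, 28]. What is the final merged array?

Merging process:

Compare 11 vs 11: take 11 from left. Merged: [11]
Compare 18 vs 11: take 11 from right. Merged: [11, 11]
Compare 18 vs 12: take 12 from right. Merged: [11, 11, 12]
Compare 18 vs 17: take 17 from right. Merged: [11, 11, 12, 17]
Compare 18 vs 19: take 18 from left. Merged: [11, 11, 12, 17, 18]
Compare 19 vs 19: take 19 from left. Merged: [11, 11, 12, 17, 18, 19]
Compare 20 vs 19: take 19 from right. Merged: [11, 11, 12, 17, 18, 19, 19]
Compare 20 vs 26: take 20 from left. Merged: [11, 11, 12, 17, 18, 19, 19, 20]
Compare 28 vs 26: take 26 from right. Merged: [11, 11, 12, 17, 18, 19, 19, 20, 26]
Compare 28 vs 28: take 28 from left. Merged: [11, 11, 12, 17, 18, 19, 19, 20, 26, 28]
Append remaining from right: [28]. Merged: [11, 11, 12, 17, 18, 19, 19, 20, 26, 28, 28]

Final merged array: [11, 11, 12, 17, 18, 19, 19, 20, 26, 28, 28]
Total comparisons: 10

The merged array is [11, 11, 12, 17, 18, 19, 19, 20, 26, 28, 28], requiring 10 comparisons. The merge step runs in O(n) time where n is the total number of elements.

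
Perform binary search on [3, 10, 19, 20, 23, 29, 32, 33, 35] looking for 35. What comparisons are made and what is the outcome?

Binary search for 35 in [3, 10, 19, 20, 23, 29, 32, 33, 35]:

lo=0, hi=8, mid=4, arr[mid]=23 -> 23 < 35, search right half
lo=5, hi=8, mid=6, arr[mid]=32 -> 32 < 35, search right half
lo=7, hi=8, mid=7, arr[mid]=33 -> 33 < 35, search right half
lo=8, hi=8, mid=8, arr[mid]=35 -> Found target at index 8!

Binary search finds 35 at index 8 after 4 comparisons. The search repeatedly halves the search space by comparing with the middle element.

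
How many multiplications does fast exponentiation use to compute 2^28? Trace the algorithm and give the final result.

Computing 2^28 by squaring (build up from 2^1; each line after the first costs one multiplication):

2^1 = 2
2^2 = (2^1)^2 = 2^2 = 4
2^3 = 2 * 2^2 = 2 * 4 = 8
2^6 = (2^3)^2 = 8^2 = 64
2^7 = 2 * 2^6 = 2 * 64 = 128
2^14 = (2^7)^2 = 128^2 = 16384
2^28 = (2^14)^2 = 16384^2 = 268435456

Result: 268435456
Multiplications needed: 6 (6 lines after 2^1)

2^28 = 268435456. Using exponentiation by squaring, this requires 6 multiplications. The key idea: if the exponent is even, square the half-power; if odd, multiply by the base once.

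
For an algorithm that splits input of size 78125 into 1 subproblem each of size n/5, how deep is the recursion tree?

For divide and conquer with division factor 5:

Problem sizes at each level:
Level 0: 78125
Level 1: 15625
Level 2: 3125
Level 3: 625
Level 4: 125
Level 5: 25
Level 6: 5
Level 7: 1

The root is level 0 and the size-1 base case is level 7 (the tree spans levels 0 through 7, i.e. 8 levels counting the root), so the depth is the number of divisions: log_5(78125) = 7

The recursion tree depth is log_5(78125) = 7. At each level, the problem size is divided by 5, so it takes 7 divisions to reduce to a base case of size 1. The algorithm makes 1 recursive call at each level.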